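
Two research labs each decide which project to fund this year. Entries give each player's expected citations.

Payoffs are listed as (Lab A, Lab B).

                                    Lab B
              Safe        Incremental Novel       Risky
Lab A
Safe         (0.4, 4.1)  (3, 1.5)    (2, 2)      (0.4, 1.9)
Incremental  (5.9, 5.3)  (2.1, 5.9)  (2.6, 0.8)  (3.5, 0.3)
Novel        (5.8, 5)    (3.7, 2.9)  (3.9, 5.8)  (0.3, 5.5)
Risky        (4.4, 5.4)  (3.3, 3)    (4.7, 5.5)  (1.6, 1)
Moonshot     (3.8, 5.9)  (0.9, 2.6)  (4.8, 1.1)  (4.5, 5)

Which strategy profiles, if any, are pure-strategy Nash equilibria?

none

Check each profile: it is a Nash equilibrium iff no player can strictly gain by switching unilaterally.
(Safe, Safe): Lab A can switch to Incremental (0.4 → 5.9). Not NE.
(Safe, Incremental): Lab A can switch to Novel (3 → 3.7). Not NE.
(Safe, Novel): Lab A can switch to Incremental (2 → 2.6). Not NE.
(Safe, Risky): Lab A can switch to Incremental (0.4 → 3.5). Not NE.
(Incremental, Safe): Lab B can switch to Incremental (5.3 → 5.9). Not NE.
(Incremental, Incremental): Lab A can switch to Safe (2.1 → 3). Not NE.
(Incremental, Novel): Lab A can switch to Novel (2.6 → 3.9). Not NE.
(Incremental, Risky): Lab A can switch to Moonshot (3.5 → 4.5). Not NE.
(Novel, Safe): Lab A can switch to Incremental (5.8 → 5.9). Not NE.
(Novel, Incremental): Lab B can switch to Safe (2.9 → 5). Not NE.
(Novel, Novel): Lab A can switch to Risky (3.9 → 4.7). Not NE.
(Novel, Risky): Lab A can switch to Safe (0.3 → 0.4). Not NE.
(The remaining 8 profiles each have a profitable deviation by the same check.)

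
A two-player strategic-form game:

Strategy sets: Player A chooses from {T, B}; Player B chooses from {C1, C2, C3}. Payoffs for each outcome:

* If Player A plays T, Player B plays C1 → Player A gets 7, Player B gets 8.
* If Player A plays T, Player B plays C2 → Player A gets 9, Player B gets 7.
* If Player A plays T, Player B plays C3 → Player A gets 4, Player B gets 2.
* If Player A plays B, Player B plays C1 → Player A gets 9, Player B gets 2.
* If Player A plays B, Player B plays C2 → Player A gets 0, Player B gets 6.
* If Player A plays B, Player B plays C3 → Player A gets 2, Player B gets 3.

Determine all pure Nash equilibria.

No pure-strategy Nash equilibrium.

Player A against C1: payoffs 7, 9 → best response B.
Player A against C2: payoffs 9, 0 → best response T.
Player A against C3: payoffs 4, 2 → best response T.
Player B against T: payoffs 8, 7, 2 → best response C1.
Player B against B: payoffs 2, 6, 3 → best response C2.
No profile is a mutual best response for all players.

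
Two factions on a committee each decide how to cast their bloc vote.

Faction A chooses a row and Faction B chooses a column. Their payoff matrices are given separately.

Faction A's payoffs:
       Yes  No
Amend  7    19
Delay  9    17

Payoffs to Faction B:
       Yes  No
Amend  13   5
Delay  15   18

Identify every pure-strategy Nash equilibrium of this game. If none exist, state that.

Check each profile: it is a Nash equilibrium iff no player can strictly gain by switching unilaterally.
(Amend, Yes): Faction A can switch to Delay (7 → 9). Not NE.
(Amend, No): Faction B can switch to Yes (5 → 13). Not NE.
(Delay, Yes): Faction B can switch to No (15 → 18). Not NE.
(Delay, No): Faction A can switch to Amend (17 → 19). Not NE.

No pure-strategy Nash equilibrium.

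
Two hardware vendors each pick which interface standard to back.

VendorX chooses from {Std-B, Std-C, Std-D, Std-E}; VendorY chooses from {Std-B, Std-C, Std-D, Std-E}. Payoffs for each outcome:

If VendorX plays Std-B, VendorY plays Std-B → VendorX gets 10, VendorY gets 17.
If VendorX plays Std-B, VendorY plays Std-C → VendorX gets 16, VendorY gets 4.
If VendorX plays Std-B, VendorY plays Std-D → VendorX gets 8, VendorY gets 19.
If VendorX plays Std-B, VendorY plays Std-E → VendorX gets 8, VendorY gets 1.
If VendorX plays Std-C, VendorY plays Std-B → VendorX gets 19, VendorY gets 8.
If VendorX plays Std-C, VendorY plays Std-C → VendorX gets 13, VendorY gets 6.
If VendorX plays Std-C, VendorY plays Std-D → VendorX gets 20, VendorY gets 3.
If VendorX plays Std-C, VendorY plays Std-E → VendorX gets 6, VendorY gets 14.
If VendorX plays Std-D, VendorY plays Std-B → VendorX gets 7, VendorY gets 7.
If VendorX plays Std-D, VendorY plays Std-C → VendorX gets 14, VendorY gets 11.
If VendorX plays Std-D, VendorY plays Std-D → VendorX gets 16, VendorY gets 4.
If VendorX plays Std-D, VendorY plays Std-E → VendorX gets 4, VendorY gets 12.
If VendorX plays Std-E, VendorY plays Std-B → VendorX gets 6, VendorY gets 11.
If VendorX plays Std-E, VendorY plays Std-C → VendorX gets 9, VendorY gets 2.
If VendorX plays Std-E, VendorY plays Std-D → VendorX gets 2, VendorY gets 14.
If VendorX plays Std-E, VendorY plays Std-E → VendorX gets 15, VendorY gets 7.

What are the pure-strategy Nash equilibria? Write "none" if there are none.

There is no pure-strategy Nash equilibrium.

(Std-B, Std-B): VendorX can switch to Std-C (10 → 19). Not NE.
(Std-B, Std-C): VendorY can switch to Std-B (4 → 17). Not NE.
(Std-B, Std-D): VendorX can switch to Std-C (8 → 20). Not NE.
(Std-B, Std-E): VendorX can switch to Std-E (8 → 15). Not NE.
(Std-C, Std-B): VendorY can switch to Std-E (8 → 14). Not NE.
(Std-C, Std-C): VendorX can switch to Std-B (13 → 16). Not NE.
(Std-C, Std-D): VendorY can switch to Std-B (3 → 8). Not NE.
(Std-C, Std-E): VendorX can switch to Std-B (6 → 8). Not NE.
(Std-D, Std-B): VendorX can switch to Std-B (7 → 10). Not NE.
(Std-D, Std-C): VendorX can switch to Std-B (14 → 16). Not NE.
(The remaining 6 profiles each have a profitable deviation by the same check.)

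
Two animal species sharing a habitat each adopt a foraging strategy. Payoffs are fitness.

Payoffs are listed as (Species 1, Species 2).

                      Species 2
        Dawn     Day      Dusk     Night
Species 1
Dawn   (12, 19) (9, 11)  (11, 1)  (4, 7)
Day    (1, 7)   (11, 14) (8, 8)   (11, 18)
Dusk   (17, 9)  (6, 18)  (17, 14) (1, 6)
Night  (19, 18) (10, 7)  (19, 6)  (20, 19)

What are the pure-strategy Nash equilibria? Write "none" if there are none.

The unique pure-strategy Nash equilibrium is (Night, Night).

(Dawn, Dawn): Species 1 can switch to Dusk (12 → 17). Not NE.
(Dawn, Day): Species 1 can switch to Day (9 → 11). Not NE.
(Dawn, Dusk): Species 1 can switch to Dusk (11 → 17). Not NE.
(Dawn, Night): Species 1 can switch to Day (4 → 11). Not NE.
(Day, Dawn): Species 1 can switch to Dawn (1 → 12). Not NE.
(Day, Day): Species 2 can switch to Night (14 → 18). Not NE.
(Day, Dusk): Species 1 can switch to Dawn (8 → 11). Not NE.
(Day, Night): Species 1 can switch to Night (11 → 20). Not NE.
(Dusk, Dawn): Species 1 can switch to Night (17 → 19). Not NE.
(Dusk, Day): Species 1 can switch to Dawn (6 → 9). Not NE.
(Dusk, Dusk): Species 1 can switch to Night (17 → 19). Not NE.
(Dusk, Night): Species 1 can switch to Dawn (1 → 4). Not NE.
(Night, Night): Species 1 gets 20, best alternative 11; Species 2 gets 19, best alternative 18. No profitable deviation — NE.
(The remaining 3 profiles each have a profitable deviation by the same check.)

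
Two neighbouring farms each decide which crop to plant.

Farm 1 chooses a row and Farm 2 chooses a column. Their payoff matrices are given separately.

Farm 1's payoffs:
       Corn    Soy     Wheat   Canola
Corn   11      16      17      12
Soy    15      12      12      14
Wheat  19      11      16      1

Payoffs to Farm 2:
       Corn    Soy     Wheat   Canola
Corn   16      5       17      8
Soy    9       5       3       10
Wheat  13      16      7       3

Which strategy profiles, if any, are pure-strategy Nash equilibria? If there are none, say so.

Pure-strategy Nash equilibria: (Corn, Wheat), (Soy, Canola)

For each player, find the best response to each opponent profile; mutual best responses are the pure NE.
Farm 1 against Corn: payoffs 11, 15, 19 → best response Wheat.
Farm 1 against Soy: payoffs 16, 12, 11 → best response Corn.
Farm 1 against Wheat: payoffs 17, 12, 16 → best response Corn.
Farm 1 against Canola: payoffs 12, 14, 1 → best response Soy.
Farm 2 against Corn: payoffs 16, 5, 17, 8 → best response Wheat.
Farm 2 against Soy: payoffs 9, 5, 3, 10 → best response Canola.
Farm 2 against Wheat: payoffs 13, 16, 7, 3 → best response Soy.
Mutual best responses: (Corn, Wheat); (Soy, Canola).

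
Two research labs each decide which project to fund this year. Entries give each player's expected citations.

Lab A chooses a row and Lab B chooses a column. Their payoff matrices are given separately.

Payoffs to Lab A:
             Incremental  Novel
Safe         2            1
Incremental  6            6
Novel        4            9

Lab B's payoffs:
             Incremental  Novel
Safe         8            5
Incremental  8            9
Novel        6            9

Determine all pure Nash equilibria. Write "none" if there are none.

Lab A against Incremental: payoffs 2, 6, 4 → best response Incremental.
Lab A against Novel: payoffs 1, 6, 9 → best response Novel.
Lab B against Safe: payoffs 8, 5 → best response Incremental.
Lab B against Incremental: payoffs 8, 9 → best response Novel.
Lab B against Novel: payoffs 6, 9 → best response Novel.
Mutual best responses: (Novel, Novel).

The unique pure-strategy Nash equilibrium is (Novel, Novel).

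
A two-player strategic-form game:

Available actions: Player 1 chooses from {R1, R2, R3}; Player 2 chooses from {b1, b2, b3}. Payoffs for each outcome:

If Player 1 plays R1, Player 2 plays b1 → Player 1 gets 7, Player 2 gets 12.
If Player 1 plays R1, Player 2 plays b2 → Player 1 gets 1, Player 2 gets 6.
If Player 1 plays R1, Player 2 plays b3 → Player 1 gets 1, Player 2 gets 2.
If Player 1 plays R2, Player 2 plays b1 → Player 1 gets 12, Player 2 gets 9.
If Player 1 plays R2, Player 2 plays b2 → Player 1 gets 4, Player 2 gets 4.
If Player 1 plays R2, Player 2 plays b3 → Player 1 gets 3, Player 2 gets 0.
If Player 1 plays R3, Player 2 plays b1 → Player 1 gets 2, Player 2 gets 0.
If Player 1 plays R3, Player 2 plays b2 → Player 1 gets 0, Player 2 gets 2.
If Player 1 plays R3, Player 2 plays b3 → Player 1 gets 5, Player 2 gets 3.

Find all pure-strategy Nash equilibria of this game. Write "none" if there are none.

(R1, b1): Player 1 can switch to R2 (7 → 12). Not NE.
(R1, b2): Player 1 can switch to R2 (1 → 4). Not NE.
(R1, b3): Player 1 can switch to R2 (1 → 3). Not NE.
(R2, b1): Player 1 gets 12, best alternative 7; Player 2 gets 9, best alternative 4. No profitable deviation — NE.
(R2, b2): Player 2 can switch to b1 (4 → 9). Not NE.
(R2, b3): Player 1 can switch to R3 (3 → 5). Not NE.
(R3, b1): Player 1 can switch to R1 (2 → 7). Not NE.
(R3, b2): Player 1 can switch to R1 (0 → 1). Not NE.
(R3, b3): Player 1 gets 5, best alternative 3; Player 2 gets 3, best alternative 2. No profitable deviation — NE.

The pure Nash equilibria are (R2, b1); (R3, b3).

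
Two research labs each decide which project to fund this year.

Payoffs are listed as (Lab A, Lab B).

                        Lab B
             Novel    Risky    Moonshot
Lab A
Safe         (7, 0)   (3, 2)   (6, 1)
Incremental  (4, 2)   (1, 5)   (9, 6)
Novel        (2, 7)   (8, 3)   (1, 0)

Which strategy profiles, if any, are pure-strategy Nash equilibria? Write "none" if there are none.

Lab A against Novel: payoffs 7, 4, 2 → best response Safe.
Lab A against Risky: payoffs 3, 1, 8 → best response Novel.
Lab A against Moonshot: payoffs 6, 9, 1 → best response Incremental.
Lab B against Safe: payoffs 0, 2, 1 → best response Risky.
Lab B against Incremental: payoffs 2, 5, 6 → best response Moonshot.
Lab B against Novel: payoffs 7, 3, 0 → best response Novel.
Mutual best responses: (Incremental, Moonshot).

The unique pure-strategy Nash equilibrium is (Incremental, Moonshot).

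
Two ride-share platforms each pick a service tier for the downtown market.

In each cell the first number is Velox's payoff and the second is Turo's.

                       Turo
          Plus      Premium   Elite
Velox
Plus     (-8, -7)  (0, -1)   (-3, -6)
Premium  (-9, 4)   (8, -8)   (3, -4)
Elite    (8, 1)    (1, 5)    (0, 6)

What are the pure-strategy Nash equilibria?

(Plus, Plus): Velox can switch to Elite (-8 → 8). Not NE.
(Plus, Premium): Velox can switch to Premium (0 → 8). Not NE.
(Plus, Elite): Velox can switch to Premium (-3 → 3). Not NE.
(Premium, Plus): Velox can switch to Plus (-9 → -8). Not NE.
(Premium, Premium): Turo can switch to Plus (-8 → 4). Not NE.
(Premium, Elite): Turo can switch to Plus (-4 → 4). Not NE.
(Elite, Plus): Turo can switch to Premium (1 → 5). Not NE.
(Elite, Premium): Velox can switch to Premium (1 → 8). Not NE.
(The remaining 1 profile has a profitable deviation by the same check.)

There is no pure-strategy Nash equilibrium.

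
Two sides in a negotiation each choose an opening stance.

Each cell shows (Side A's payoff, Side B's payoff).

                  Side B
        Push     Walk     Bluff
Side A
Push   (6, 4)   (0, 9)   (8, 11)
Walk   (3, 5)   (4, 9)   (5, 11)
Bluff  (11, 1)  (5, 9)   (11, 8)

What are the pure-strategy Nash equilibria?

The unique pure-strategy Nash equilibrium is (Bluff, Walk).

Side A against Push: payoffs 6, 3, 11 → best response Bluff.
Side A against Walk: payoffs 0, 4, 5 → best response Bluff.
Side A against Bluff: payoffs 8, 5, 11 → best response Bluff.
Side B against Push: payoffs 4, 9, 11 → best response Bluff.
Side B against Walk: payoffs 5, 9, 11 → best response Bluff.
Side B against Bluff: payoffs 1, 9, 8 → best response Walk.
Mutual best responses: (Bluff, Walk).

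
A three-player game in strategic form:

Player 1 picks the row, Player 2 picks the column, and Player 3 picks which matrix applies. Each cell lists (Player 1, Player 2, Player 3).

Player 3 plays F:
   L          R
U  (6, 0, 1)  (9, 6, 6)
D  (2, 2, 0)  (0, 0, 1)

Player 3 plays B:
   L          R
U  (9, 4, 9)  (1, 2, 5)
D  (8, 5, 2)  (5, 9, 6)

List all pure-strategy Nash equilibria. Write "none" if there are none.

Player 1 against (L, F): payoffs 6, 2 → best response U.
Player 1 against (L, B): payoffs 9, 8 → best response U.
Player 1 against (R, F): payoffs 9, 0 → best response U.
Player 1 against (R, B): payoffs 1, 5 → best response D.
Player 2 against (U, F): payoffs 0, 6 → best response R.
Player 2 against (U, B): payoffs 4, 2 → best response L.
Player 2 against (D, F): payoffs 2, 0 → best response L.
Player 2 against (D, B): payoffs 5, 9 → best response R.
Player 3 against (U, L): payoffs 1, 9 → best response B.
Player 3 against (U, R): payoffs 6, 5 → best response F.
Player 3 against (D, L): payoffs 0, 2 → best response B.
Player 3 against (D, R): payoffs 1, 6 → best response B.
Mutual best responses: (U, L, B); (U, R, F); (D, R, B).

(U, L, B), (U, R, F), (D, R, B)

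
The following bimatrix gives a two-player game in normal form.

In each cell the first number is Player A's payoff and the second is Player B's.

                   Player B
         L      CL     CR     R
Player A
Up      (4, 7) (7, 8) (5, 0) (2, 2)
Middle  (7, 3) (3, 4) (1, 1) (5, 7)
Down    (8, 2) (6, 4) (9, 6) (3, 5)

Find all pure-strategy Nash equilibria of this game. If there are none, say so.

Player A against L: payoffs 4, 7, 8 → best response Down.
Player A against CL: payoffs 7, 3, 6 → best response Up.
Player A against CR: payoffs 5, 1, 9 → best response Down.
Player A against R: payoffs 2, 5, 3 → best response Middle.
Player B against Up: payoffs 7, 8, 0, 2 → best response CL.
Player B against Middle: payoffs 3, 4, 1, 7 → best response R.
Player B against Down: payoffs 2, 4, 6, 5 → best response CR.
Mutual best responses: (Up, CL); (Middle, R); (Down, CR).

(Up, CL) and (Middle, R) and (Down, CR)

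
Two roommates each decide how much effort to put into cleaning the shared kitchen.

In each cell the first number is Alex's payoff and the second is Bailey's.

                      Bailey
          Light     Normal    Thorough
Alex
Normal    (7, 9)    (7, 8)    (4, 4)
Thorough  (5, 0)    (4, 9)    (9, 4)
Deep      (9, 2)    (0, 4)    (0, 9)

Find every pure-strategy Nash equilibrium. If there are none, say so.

Alex against Light: payoffs 7, 5, 9 → best response Deep.
Alex against Normal: payoffs 7, 4, 0 → best response Normal.
Alex against Thorough: payoffs 4, 9, 0 → best response Thorough.
Bailey against Normal: payoffs 9, 8, 4 → best response Light.
Bailey against Thorough: payoffs 0, 9, 4 → best response Normal.
Bailey against Deep: payoffs 2, 4, 9 → best response Thorough.
No profile is a mutual best response for all players.

No pure-strategy Nash equilibrium.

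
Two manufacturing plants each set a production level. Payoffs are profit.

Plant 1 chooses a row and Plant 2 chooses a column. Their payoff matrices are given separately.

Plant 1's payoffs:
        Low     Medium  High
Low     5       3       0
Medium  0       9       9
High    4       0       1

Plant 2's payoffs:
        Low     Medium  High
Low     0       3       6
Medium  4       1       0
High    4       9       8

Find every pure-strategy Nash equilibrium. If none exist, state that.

(Low, Low): Plant 2 can switch to Medium (0 → 3). Not NE.
(Low, Medium): Plant 1 can switch to Medium (3 → 9). Not NE.
(Low, High): Plant 1 can switch to Medium (0 → 9). Not NE.
(Medium, Low): Plant 1 can switch to Low (0 → 5). Not NE.
(Medium, Medium): Plant 2 can switch to Low (1 → 4). Not NE.
(Medium, High): Plant 2 can switch to Low (0 → 4). Not NE.
(High, Low): Plant 1 can switch to Low (4 → 5). Not NE.
(High, Medium): Plant 1 can switch to Low (0 → 3). Not NE.
(High, High): Plant 1 can switch to Medium (1 → 9). Not NE.

none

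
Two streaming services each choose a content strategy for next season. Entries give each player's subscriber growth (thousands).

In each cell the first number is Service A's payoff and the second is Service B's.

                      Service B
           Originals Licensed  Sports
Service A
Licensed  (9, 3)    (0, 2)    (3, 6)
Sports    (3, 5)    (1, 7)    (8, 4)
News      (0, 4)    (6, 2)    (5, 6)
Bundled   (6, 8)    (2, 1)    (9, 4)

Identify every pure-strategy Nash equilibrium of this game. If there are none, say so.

Service A against Originals: payoffs 9, 3, 0, 6 → best response Licensed.
Service A against Licensed: payoffs 0, 1, 6, 2 → best response News.
Service A against Sports: payoffs 3, 8, 5, 9 → best response Bundled.
Service B against Licensed: payoffs 3, 2, 6 → best response Sports.
Service B against Sports: payoffs 5, 7, 4 → best response Licensed.
Service B against News: payoffs 4, 2, 6 → best response Sports.
Service B against Bundled: payoffs 8, 1, 4 → best response Originals.
No profile is a mutual best response for all players.

There is no pure-strategy Nash equilibrium.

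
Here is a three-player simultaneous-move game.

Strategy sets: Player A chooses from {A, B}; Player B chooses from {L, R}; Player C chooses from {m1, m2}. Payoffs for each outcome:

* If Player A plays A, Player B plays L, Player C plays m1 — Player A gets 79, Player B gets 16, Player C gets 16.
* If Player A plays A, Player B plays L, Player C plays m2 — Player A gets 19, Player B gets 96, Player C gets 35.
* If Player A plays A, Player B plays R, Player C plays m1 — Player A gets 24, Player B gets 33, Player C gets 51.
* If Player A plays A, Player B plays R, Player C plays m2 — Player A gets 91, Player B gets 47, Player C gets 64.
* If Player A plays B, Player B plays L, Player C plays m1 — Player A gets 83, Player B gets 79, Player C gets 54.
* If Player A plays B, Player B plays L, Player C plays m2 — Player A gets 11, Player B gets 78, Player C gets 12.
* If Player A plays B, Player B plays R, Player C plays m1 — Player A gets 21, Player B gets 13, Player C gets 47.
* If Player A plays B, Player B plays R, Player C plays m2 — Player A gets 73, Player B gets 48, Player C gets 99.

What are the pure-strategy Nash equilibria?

The pure Nash equilibria are (A, L, m2), (B, L, m1).

Player A against (L, m1): payoffs 79, 83 → best response B.
Player A against (L, m2): payoffs 19, 11 → best response A.
Player A against (R, m1): payoffs 24, 21 → best response A.
Player A against (R, m2): payoffs 91, 73 → best response A.
Player B against (A, m1): payoffs 16, 33 → best response R.
Player B against (A, m2): payoffs 96, 47 → best response L.
Player B against (B, m1): payoffs 79, 13 → best response L.
Player B against (B, m2): payoffs 78, 48 → best response L.
Player C against (A, L): payoffs 16, 35 → best response m2.
Player C against (A, R): payoffs 51, 64 → best response m2.
Player C against (B, L): payoffs 54, 12 → best response m1.
Player C against (B, R): payoffs 47, 99 → best response m2.
Mutual best responses: (A, L, m2); (B, L, m1).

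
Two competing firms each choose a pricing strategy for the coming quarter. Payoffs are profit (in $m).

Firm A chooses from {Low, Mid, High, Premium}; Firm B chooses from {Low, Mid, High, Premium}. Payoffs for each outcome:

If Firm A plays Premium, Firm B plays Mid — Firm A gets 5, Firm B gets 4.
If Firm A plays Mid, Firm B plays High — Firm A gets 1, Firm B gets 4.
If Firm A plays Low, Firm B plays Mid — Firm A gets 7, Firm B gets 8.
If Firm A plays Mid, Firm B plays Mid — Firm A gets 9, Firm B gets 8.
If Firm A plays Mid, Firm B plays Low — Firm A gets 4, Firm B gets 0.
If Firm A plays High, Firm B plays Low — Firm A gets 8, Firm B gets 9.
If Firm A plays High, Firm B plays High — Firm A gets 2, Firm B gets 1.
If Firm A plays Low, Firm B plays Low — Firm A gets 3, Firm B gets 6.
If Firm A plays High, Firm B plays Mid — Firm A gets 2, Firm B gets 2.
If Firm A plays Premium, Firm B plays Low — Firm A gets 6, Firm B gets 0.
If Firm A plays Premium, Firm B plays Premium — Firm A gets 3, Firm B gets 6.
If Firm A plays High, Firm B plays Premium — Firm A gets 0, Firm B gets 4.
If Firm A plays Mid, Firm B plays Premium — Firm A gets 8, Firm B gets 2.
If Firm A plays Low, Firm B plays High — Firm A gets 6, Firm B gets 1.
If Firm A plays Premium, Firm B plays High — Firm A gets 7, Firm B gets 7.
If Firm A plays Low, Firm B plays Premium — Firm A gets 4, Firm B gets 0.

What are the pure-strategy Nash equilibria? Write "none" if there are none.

Pure-strategy Nash equilibria: (Mid, Mid); (High, Low); (Premium, High)

Firm A against Low: payoffs 3, 4, 8, 6 → best response High.
Firm A against Mid: payoffs 7, 9, 2, 5 → best response Mid.
Firm A against High: payoffs 6, 1, 2, 7 → best response Premium.
Firm A against Premium: payoffs 4, 8, 0, 3 → best response Mid.
Firm B against Low: payoffs 6, 8, 1, 0 → best response Mid.
Firm B against Mid: payoffs 0, 8, 4, 2 → best response Mid.
Firm B against High: payoffs 9, 2, 1, 4 → best response Low.
Firm B against Premium: payoffs 0, 4, 7, 6 → best response High.
Mutual best responses: (Mid, Mid); (High, Low); (Premium, High).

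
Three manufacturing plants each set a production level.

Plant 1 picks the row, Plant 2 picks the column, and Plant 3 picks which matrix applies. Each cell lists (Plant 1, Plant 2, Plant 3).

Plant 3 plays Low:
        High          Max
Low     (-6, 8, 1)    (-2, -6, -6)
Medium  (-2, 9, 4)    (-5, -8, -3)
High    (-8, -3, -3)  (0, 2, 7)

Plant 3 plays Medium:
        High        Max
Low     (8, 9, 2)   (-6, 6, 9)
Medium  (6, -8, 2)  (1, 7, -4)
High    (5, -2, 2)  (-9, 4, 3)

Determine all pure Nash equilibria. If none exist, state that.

Pure-strategy Nash equilibria: (Low, High, Medium); (Medium, High, Low); (High, Max, Low)

(Low, High, Low): Plant 1 can switch to Medium (-6 → -2). Not NE.
(Low, High, Medium): Plant 1 gets 8, best alternative 6; Plant 2 gets 9, best alternative 6; Plant 3 gets 2, best alternative 1. No profitable deviation — NE.
(Low, Max, Low): Plant 1 can switch to High (-2 → 0). Not NE.
(Low, Max, Medium): Plant 1 can switch to Medium (-6 → 1). Not NE.
(Medium, High, Low): Plant 1 gets -2, best alternative -6; Plant 2 gets 9, best alternative -8; Plant 3 gets 4, best alternative 2. No profitable deviation — NE.
(Medium, High, Medium): Plant 1 can switch to Low (6 → 8). Not NE.
(Medium, Max, Low): Plant 1 can switch to Low (-5 → -2). Not NE.
(Medium, Max, Medium): Plant 3 can switch to Low (-4 → -3). Not NE.
(High, High, Low): Plant 1 can switch to Low (-8 → -6). Not NE.
(High, High, Medium): Plant 1 can switch to Low (5 → 8). Not NE.
(High, Max, Low): Plant 1 gets 0, best alternative -2; Plant 2 gets 2, best alternative -3; Plant 3 gets 7, best alternative 3. No profitable deviation — NE.
(High, Max, Medium): Plant 1 can switch to Low (-9 → -6). Not NE.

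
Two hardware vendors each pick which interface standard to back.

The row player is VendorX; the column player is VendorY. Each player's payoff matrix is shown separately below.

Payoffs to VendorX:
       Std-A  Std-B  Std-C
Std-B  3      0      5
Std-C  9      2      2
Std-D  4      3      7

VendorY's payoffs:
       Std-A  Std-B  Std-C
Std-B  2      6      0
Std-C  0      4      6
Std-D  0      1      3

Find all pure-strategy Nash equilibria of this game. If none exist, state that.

The unique pure-strategy Nash equilibrium is (Std-D, Std-C).

(Std-B, Std-A): VendorX can switch to Std-C (3 → 9). Not NE.
(Std-B, Std-B): VendorX can switch to Std-C (0 → 2). Not NE.
(Std-B, Std-C): VendorX can switch to Std-D (5 → 7). Not NE.
(Std-C, Std-A): VendorY can switch to Std-B (0 → 4). Not NE.
(Std-C, Std-B): VendorX can switch to Std-D (2 → 3). Not NE.
(Std-C, Std-C): VendorX can switch to Std-B (2 → 5). Not NE.
(Std-D, Std-A): VendorX can switch to Std-C (4 → 9). Not NE.
(Std-D, Std-B): VendorY can switch to Std-C (1 → 3). Not NE.
(Std-D, Std-C): VendorX gets 7, best alternative 5; VendorY gets 3, best alternative 1. No profitable deviation — NE.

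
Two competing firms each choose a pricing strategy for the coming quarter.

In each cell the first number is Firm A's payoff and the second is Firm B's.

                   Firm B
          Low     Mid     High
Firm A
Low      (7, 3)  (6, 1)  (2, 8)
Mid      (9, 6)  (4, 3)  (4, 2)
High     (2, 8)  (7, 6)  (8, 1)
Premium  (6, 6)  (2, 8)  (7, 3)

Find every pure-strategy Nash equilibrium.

The unique pure-strategy Nash equilibrium is (Mid, Low).

Firm A against Low: payoffs 7, 9, 2, 6 → best response Mid.
Firm A against Mid: payoffs 6, 4, 7, 2 → best response High.
Firm A against High: payoffs 2, 4, 8, 7 → best response High.
Firm B against Low: payoffs 3, 1, 8 → best response High.
Firm B against Mid: payoffs 6, 3, 2 → best response Low.
Firm B against High: payoffs 8, 6, 1 → best response Low.
Firm B against Premium: payoffs 6, 8, 3 → best response Mid.
Mutual best responses: (Mid, Low).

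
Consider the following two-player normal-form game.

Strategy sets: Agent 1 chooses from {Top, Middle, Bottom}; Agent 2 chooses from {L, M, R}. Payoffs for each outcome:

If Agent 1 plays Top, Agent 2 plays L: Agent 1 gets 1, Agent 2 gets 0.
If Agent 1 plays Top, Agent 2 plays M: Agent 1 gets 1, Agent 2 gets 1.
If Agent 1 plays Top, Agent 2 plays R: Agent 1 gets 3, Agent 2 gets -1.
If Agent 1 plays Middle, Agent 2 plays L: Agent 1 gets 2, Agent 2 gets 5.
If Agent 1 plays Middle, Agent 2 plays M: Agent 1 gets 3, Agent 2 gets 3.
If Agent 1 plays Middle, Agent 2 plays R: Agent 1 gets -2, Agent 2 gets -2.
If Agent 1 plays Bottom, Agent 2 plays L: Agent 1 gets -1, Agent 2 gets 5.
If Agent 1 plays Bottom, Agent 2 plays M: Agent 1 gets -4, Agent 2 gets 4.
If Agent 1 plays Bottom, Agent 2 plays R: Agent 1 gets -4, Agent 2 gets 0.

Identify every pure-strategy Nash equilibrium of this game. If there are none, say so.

Pure NE: (Middle, L)

Mark each player's best response to every combination of opponents' strategies; a profile where every player is best-responding is a pure Nash equilibrium.
Agent 1 against L: payoffs 1, 2, -1 → best response Middle.
Agent 1 against M: payoffs 1, 3, -4 → best response Middle.
Agent 1 against R: payoffs 3, -2, -4 → best response Top.
Agent 2 against Top: payoffs 0, 1, -1 → best response M.
Agent 2 against Middle: payoffs 5, 3, -2 → best response L.
Agent 2 against Bottom: payoffs 5, 4, 0 → best response L.
Mutual best responses: (Middle, L).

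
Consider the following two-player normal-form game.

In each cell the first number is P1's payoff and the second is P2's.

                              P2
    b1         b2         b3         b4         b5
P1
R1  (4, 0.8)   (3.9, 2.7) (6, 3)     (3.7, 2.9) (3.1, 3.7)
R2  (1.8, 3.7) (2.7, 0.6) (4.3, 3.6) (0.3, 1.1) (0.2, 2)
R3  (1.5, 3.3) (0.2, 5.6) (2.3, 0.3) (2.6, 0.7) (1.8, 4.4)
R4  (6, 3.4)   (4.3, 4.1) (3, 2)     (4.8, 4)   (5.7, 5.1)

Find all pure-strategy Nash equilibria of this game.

P1 against b1: payoffs 4, 1.8, 1.5, 6 → best response R4.
P1 against b2: payoffs 3.9, 2.7, 0.2, 4.3 → best response R4.
P1 against b3: payoffs 6, 4.3, 2.3, 3 → best response R1.
P1 against b4: payoffs 3.7, 0.3, 2.6, 4.8 → best response R4.
P1 against b5: payoffs 3.1, 0.2, 1.8, 5.7 → best response R4.
P2 against R1: payoffs 0.8, 2.7, 3, 2.9, 3.7 → best response b5.
P2 against R2: payoffs 3.7, 0.6, 3.6, 1.1, 2 → best response b1.
P2 against R3: payoffs 3.3, 5.6, 0.3, 0.7, 4.4 → best response b2.
P2 against R4: payoffs 3.4, 4.1, 2, 4, 5.1 → best response b5.
Mutual best responses: (R4, b5).

(R4, b5)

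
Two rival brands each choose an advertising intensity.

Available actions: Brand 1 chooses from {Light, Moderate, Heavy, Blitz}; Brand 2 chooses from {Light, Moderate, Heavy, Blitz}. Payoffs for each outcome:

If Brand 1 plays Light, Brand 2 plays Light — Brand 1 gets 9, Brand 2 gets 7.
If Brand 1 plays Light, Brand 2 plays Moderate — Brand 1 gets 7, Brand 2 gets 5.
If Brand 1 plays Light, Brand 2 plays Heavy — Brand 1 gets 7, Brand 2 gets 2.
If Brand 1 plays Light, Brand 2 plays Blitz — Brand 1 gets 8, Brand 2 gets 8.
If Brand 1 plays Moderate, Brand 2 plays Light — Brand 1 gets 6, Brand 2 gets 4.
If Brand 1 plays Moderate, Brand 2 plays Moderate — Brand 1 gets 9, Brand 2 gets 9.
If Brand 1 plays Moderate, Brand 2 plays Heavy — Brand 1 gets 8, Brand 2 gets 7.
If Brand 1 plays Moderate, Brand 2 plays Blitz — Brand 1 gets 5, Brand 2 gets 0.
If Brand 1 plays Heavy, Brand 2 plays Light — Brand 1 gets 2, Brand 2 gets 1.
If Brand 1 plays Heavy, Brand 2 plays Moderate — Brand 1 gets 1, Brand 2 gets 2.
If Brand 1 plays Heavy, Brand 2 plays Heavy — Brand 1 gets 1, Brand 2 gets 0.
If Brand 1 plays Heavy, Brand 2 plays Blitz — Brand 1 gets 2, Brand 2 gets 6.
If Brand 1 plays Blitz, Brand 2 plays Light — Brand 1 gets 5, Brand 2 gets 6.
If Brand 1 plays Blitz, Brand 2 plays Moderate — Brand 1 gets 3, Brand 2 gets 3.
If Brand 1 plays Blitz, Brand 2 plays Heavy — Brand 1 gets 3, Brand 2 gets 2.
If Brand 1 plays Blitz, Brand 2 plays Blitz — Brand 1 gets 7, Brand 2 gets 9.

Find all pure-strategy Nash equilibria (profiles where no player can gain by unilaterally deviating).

(Light, Light): Brand 2 can switch to Blitz (7 → 8). Not NE.
(Light, Moderate): Brand 1 can switch to Moderate (7 → 9). Not NE.
(Light, Heavy): Brand 1 can switch to Moderate (7 → 8). Not NE.
(Light, Blitz): Brand 1 gets 8, best alternative 7; Brand 2 gets 8, best alternative 7. No profitable deviation — NE.
(Moderate, Light): Brand 1 can switch to Light (6 → 9). Not NE.
(Moderate, Moderate): Brand 1 gets 9, best alternative 7; Brand 2 gets 9, best alternative 7. No profitable deviation — NE.
(Moderate, Heavy): Brand 2 can switch to Moderate (7 → 9). Not NE.
(Moderate, Blitz): Brand 1 can switch to Light (5 → 8). Not NE.
(Heavy, Light): Brand 1 can switch to Light (2 → 9). Not NE.
(Heavy, Moderate): Brand 1 can switch to Light (1 → 7). Not NE.
(Heavy, Heavy): Brand 1 can switch to Light (1 → 7). Not NE.
(Heavy, Blitz): Brand 1 can switch to Light (2 → 8). Not NE.
(Blitz, Light): Brand 1 can switch to Light (5 → 9). Not NE.
(Blitz, Moderate): Brand 1 can switch to Light (3 → 7). Not NE.
(The remaining 2 profiles each have a profitable deviation by the same check.)

The pure Nash equilibria are (Light, Blitz), (Moderate, Moderate).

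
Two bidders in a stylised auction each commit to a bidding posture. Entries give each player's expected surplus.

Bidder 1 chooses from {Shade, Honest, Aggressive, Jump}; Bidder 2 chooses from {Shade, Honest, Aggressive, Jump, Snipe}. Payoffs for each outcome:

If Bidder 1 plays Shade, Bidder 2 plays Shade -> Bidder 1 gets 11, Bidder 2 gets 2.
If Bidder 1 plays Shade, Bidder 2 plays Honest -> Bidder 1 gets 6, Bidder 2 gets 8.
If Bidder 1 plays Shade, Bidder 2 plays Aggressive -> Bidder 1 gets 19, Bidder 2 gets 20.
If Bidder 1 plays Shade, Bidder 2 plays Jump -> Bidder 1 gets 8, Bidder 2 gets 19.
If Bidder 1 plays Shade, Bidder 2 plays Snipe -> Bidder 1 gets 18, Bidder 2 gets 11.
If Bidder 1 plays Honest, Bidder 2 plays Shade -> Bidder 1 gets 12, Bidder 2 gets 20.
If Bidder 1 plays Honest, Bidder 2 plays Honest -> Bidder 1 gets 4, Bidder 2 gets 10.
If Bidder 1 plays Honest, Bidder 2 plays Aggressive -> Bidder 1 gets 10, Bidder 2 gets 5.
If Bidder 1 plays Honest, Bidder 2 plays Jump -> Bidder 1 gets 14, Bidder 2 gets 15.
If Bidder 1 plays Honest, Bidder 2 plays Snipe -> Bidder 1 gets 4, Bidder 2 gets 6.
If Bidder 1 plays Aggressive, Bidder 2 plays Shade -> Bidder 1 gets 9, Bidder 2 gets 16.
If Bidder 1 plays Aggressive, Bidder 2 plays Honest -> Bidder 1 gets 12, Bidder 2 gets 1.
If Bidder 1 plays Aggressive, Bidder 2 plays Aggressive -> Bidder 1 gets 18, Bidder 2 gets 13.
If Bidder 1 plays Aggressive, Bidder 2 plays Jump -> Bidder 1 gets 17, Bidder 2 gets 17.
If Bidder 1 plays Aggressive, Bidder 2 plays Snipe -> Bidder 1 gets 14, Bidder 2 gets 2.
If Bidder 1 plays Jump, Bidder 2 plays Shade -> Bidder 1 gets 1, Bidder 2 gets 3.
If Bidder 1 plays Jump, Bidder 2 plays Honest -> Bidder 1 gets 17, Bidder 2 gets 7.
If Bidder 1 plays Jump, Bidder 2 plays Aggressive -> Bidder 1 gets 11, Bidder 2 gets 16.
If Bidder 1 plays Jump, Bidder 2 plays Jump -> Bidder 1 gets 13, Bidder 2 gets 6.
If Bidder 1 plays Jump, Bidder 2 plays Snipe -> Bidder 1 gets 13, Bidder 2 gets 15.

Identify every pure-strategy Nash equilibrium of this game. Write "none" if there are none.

Pure-strategy Nash equilibria: (Shade, Aggressive) and (Honest, Shade) and (Aggressive, Jump)

Bidder 1 against Shade: payoffs 11, 12, 9, 1 → best response Honest.
Bidder 1 against Honest: payoffs 6, 4, 12, 17 → best response Jump.
Bidder 1 against Aggressive: payoffs 19, 10, 18, 11 → best response Shade.
Bidder 1 against Jump: payoffs 8, 14, 17, 13 → best response Aggressive.
Bidder 1 against Snipe: payoffs 18, 4, 14, 13 → best response Shade.
Bidder 2 against Shade: payoffs 2, 8, 20, 19, 11 → best response Aggressive.
Bidder 2 against Honest: payoffs 20, 10, 5, 15, 6 → best response Shade.
Bidder 2 against Aggressive: payoffs 16, 1, 13, 17, 2 → best response Jump.
Bidder 2 against Jump: payoffs 3, 7, 16, 6, 15 → best response Aggressive.
Mutual best responses: (Shade, Aggressive); (Honest, Shade); (Aggressive, Jump).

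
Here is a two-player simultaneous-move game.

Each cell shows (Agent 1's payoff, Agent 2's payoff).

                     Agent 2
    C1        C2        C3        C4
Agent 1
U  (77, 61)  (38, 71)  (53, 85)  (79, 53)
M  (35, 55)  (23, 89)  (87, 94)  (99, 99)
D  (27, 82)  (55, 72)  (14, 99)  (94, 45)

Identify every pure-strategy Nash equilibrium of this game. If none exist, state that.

Check each profile: it is a Nash equilibrium iff no player can strictly gain by switching unilaterally.
(U, C1): Agent 2 can switch to C2 (61 → 71). Not NE.
(U, C2): Agent 1 can switch to D (38 → 55). Not NE.
(U, C3): Agent 1 can switch to M (53 → 87). Not NE.
(U, C4): Agent 1 can switch to M (79 → 99). Not NE.
(M, C1): Agent 1 can switch to U (35 → 77). Not NE.
(M, C2): Agent 1 can switch to U (23 → 38). Not NE.
(M, C3): Agent 2 can switch to C4 (94 → 99). Not NE.
(M, C4): Agent 1 gets 99, best alternative 94; Agent 2 gets 99, best alternative 94. No profitable deviation — NE.
(D, C1): Agent 1 can switch to U (27 → 77). Not NE.
(D, C2): Agent 2 can switch to C1 (72 → 82). Not NE.
(D, C3): Agent 1 can switch to U (14 → 53). Not NE.
(D, C4): Agent 1 can switch to M (94 → 99). Not NE.

The unique pure-strategy Nash equilibrium is (M, C4).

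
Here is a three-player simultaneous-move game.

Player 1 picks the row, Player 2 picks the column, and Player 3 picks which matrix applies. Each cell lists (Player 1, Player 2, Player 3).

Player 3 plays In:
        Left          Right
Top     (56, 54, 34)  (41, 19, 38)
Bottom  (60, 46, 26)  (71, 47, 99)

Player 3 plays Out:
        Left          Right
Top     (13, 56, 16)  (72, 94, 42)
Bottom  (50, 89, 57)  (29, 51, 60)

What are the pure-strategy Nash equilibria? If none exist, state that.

Player 1 against (Left, In): payoffs 56, 60 → best response Bottom.
Player 1 against (Left, Out): payoffs 13, 50 → best response Bottom.
Player 1 against (Right, In): payoffs 41, 71 → best response Bottom.
Player 1 against (Right, Out): payoffs 72, 29 → best response Top.
Player 2 against (Top, In): payoffs 54, 19 → best response Left.
Player 2 against (Top, Out): payoffs 56, 94 → best response Right.
Player 2 against (Bottom, In): payoffs 46, 47 → best response Right.
Player 2 against (Bottom, Out): payoffs 89, 51 → best response Left.
Player 3 against (Top, Left): payoffs 34, 16 → best response In.
Player 3 against (Top, Right): payoffs 38, 42 → best response Out.
Player 3 against (Bottom, Left): payoffs 26, 57 → best response Out.
Player 3 against (Bottom, Right): payoffs 99, 60 → best response In.
Mutual best responses: (Top, Right, Out); (Bottom, Left, Out); (Bottom, Right, In).

(Top, Right, Out); (Bottom, Left, Out); (Bottom, Right, In)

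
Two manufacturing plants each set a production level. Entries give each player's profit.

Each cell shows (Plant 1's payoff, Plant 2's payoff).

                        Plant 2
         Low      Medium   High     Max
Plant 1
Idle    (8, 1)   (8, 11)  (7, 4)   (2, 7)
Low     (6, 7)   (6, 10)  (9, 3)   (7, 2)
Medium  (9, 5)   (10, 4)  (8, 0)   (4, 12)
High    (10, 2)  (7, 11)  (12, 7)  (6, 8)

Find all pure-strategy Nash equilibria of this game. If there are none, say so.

Mark each player's best response to every combination of opponents' strategies; a profile where every player is best-responding is a pure Nash equilibrium.
Plant 1 against Low: payoffs 8, 6, 9, 10 → best response High.
Plant 1 against Medium: payoffs 8, 6, 10, 7 → best response Medium.
Plant 1 against High: payoffs 7, 9, 8, 12 → best response High.
Plant 1 against Max: payoffs 2, 7, 4, 6 → best response Low.
Plant 2 against Idle: payoffs 1, 11, 4, 7 → best response Medium.
Plant 2 against Low: payoffs 7, 10, 3, 2 → best response Medium.
Plant 2 against Medium: payoffs 5, 4, 0, 12 → best response Max.
Plant 2 against High: payoffs 2, 11, 7, 8 → best response Medium.
No profile is a mutual best response for all players.

No pure-strategy Nash equilibrium.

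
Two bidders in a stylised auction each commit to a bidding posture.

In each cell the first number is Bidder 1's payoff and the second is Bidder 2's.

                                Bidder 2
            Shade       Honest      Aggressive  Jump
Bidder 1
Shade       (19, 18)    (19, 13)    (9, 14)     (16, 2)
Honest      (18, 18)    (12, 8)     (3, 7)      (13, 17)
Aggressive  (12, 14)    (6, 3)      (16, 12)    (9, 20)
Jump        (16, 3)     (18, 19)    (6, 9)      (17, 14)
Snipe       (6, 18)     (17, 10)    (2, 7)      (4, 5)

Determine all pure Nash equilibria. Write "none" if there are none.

(Shade, Shade)

(Shade, Shade): Bidder 1 gets 19, best alternative 18; Bidder 2 gets 18, best alternative 14. No profitable deviation — NE.
(Shade, Honest): Bidder 2 can switch to Shade (13 → 18). Not NE.
(Shade, Aggressive): Bidder 1 can switch to Aggressive (9 → 16). Not NE.
(Shade, Jump): Bidder 1 can switch to Jump (16 → 17). Not NE.
(Honest, Shade): Bidder 1 can switch to Shade (18 → 19). Not NE.
(Honest, Honest): Bidder 1 can switch to Shade (12 → 19). Not NE.
(Honest, Aggressive): Bidder 1 can switch to Shade (3 → 9). Not NE.
(Honest, Jump): Bidder 1 can switch to Shade (13 → 16). Not NE.
(Aggressive, Shade): Bidder 1 can switch to Shade (12 → 19). Not NE.
(Aggressive, Honest): Bidder 1 can switch to Shade (6 → 19). Not NE.
(Aggressive, Aggressive): Bidder 2 can switch to Shade (12 → 14). Not NE.
(The remaining 9 profiles each have a profitable deviation by the same check.)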